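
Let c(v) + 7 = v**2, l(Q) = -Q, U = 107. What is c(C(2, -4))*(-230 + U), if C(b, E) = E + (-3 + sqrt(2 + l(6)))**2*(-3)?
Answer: 115866 + 168264*I ≈ 1.1587e+5 + 1.6826e+5*I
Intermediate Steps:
C(b, E) = E - 3*(-3 + 2*I)**2 (C(b, E) = E + (-3 + sqrt(2 - 1*6))**2*(-3) = E + (-3 + sqrt(2 - 6))**2*(-3) = E + (-3 + sqrt(-4))**2*(-3) = E + (-3 + 2*I)**2*(-3) = E - 3*(-3 + 2*I)**2)
c(v) = -7 + v**2
c(C(2, -4))*(-230 + U) = (-7 + (-15 - 4 + 36*I)**2)*(-230 + 107) = (-7 + (-19 + 36*I)**2)*(-123) = 861 - 123*(-19 + 36*I)**2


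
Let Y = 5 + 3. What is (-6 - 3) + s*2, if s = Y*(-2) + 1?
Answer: -39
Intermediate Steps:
Y = 8
s = -15 (s = 8*(-2) + 1 = -16 + 1 = -15)
(-6 - 3) + s*2 = (-6 - 3) - 15*2 = -9 - 30 = -39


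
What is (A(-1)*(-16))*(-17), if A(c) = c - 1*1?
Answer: -544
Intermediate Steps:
A(c) = -1 + c (A(c) = c - 1 = -1 + c)
(A(-1)*(-16))*(-17) = ((-1 - 1)*(-16))*(-17) = -2*(-16)*(-17) = 32*(-17) = -544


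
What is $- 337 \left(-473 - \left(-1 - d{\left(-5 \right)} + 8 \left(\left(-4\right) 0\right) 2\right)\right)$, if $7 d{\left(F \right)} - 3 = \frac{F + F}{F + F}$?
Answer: $\frac{1112100}{7} \approx 1.5887 \cdot 10^{5}$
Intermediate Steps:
$d{\left(F \right)} = \frac{4}{7}$ ($d{\left(F \right)} = \frac{3}{7} + \frac{\left(F + F\right) \frac{1}{F + F}}{7} = \frac{3}{7} + \frac{2 F \frac{1}{2 F}}{7} = \frac{3}{7} + \frac{1}{7} \cdot 1 = \frac{3}{7} + \frac{1}{7} = \frac{4}{7}$)
$- 337 \left(-473 - \left(-1 - d{\left(-5 \right)} + 8 \left(\left(-4\right) 0\right) 2\right)\right) = - 337 \left(-473 + \left(\left(\frac{4}{7} - -1\right) - 8 \left(-4\right) 0 \cdot 2\right)\right) = - 337 \left(-473 + \left(\left(\frac{4}{7} + 1\right) - 8 \cdot 0 \cdot 2\right)\right) = - 337 \left(-473 + \left(\frac{11}{7} - 0\right)\right) = - 337 \left(-473 + \left(\frac{11}{7} + 0\right)\right) = - 337 \left(-473 + \frac{11}{7}\right) = \left(-337\right) \left(- \frac{3300}{7}\right) = \frac{1112100}{7}$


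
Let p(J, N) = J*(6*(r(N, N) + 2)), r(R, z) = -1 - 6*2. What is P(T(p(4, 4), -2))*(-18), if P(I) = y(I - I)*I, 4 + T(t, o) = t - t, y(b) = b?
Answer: 0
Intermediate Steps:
r(R, z) = -13 (r(R, z) = -1 - 1*12 = -1 - 12 = -13)
p(J, N) = -66*J (p(J, N) = J*(6*(-13 + 2)) = J*(6*(-11)) = J*(-66) = -66*J)
T(t, o) = -4 (T(t, o) = -4 + (t - t) = -4 + 0 = -4)
P(I) = 0 (P(I) = (I - I)*I = 0*I = 0)
P(T(p(4, 4), -2))*(-18) = 0*(-18) = 0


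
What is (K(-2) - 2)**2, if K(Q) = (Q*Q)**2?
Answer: 196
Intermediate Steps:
K(Q) = Q**4 (K(Q) = (Q**2)**2 = Q**4)
(K(-2) - 2)**2 = ((-2)**4 - 2)**2 = (16 - 2)**2 = 14**2 = 196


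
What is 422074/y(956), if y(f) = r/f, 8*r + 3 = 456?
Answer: 3228021952/453 ≈ 7.1259e+6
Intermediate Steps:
r = 453/8 (r = -3/8 + (1/8)*456 = -3/8 + 57 = 453/8 ≈ 56.625)
y(f) = 453/(8*f)
422074/y(956) = 422074/(((453/8)/956)) = 422074/(((453/8)*(1/956))) = 422074/(453/7648) = 422074*(7648/453) = 3228021952/453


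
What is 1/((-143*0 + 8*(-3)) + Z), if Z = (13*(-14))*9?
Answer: -1/1662 ≈ -0.00060168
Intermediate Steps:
Z = -1638 (Z = -182*9 = -1638)
1/((-143*0 + 8*(-3)) + Z) = 1/((-143*0 + 8*(-3)) - 1638) = 1/((0 - 24) - 1638) = 1/(-24 - 1638) = 1/(-1662) = -1/1662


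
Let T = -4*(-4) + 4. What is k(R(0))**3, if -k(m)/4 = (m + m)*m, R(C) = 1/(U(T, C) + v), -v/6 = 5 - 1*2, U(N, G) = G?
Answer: -8/531441 ≈ -1.5053e-5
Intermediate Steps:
T = 20 (T = 16 + 4 = 20)
v = -18 (v = -6*(5 - 1*2) = -6*(5 - 2) = -6*3 = -18)
R(C) = 1/(-18 + C) (R(C) = 1/(C - 18) = 1/(-18 + C))
k(m) = -8*m**2 (k(m) = -4*(m + m)*m = -4*2*m*m = -8*m**2)
k(R(0))**3 = (-8/(-18 + 0)**2)**3 = (-8*(1/(-18))**2)**3 = (-8*(-1/18)**2)**3 = (-8*1/324)**3 = (-2/81)**3 = -8/531441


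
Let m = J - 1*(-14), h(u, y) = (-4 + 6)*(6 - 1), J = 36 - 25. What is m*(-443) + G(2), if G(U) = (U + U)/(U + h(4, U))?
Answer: -33224/3 ≈ -11075.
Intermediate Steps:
J = 11
h(u, y) = 10 (h(u, y) = 2*5 = 10)
m = 25 (m = 11 - 1*(-14) = 11 + 14 = 25)
G(U) = 2*U/(10 + U) (G(U) = (U + U)/(U + 10) = (2*U)/(10 + U) = 2*U/(10 + U))
m*(-443) + G(2) = 25*(-443) + 2*2/(10 + 2) = -11075 + 2*2/12 = -11075 + 2*2*(1/12) = -11075 + 1/3 = -33224/3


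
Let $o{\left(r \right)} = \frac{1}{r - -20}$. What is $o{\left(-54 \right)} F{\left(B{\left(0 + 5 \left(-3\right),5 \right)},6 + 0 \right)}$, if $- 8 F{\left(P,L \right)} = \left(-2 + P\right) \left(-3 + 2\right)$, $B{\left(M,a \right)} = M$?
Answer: $\frac{1}{16} \approx 0.0625$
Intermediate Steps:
$o{\left(r \right)} = \frac{1}{20 + r}$ ($o{\left(r \right)} = \frac{1}{r + 20} = \frac{1}{20 + r}$)
$F{\left(P,L \right)} = - \frac{1}{4} + \frac{P}{8}$ ($F{\left(P,L \right)} = - \frac{\left(-2 + P\right) \left(-3 + 2\right)}{8} = - \frac{\left(-2 + P\right) \left(-1\right)}{8} = - \frac{2 - P}{8} = - \frac{1}{4} + \frac{P}{8}$)
$o{\left(-54 \right)} F{\left(B{\left(0 + 5 \left(-3\right),5 \right)},6 + 0 \right)} = \frac{- \frac{1}{4} + \frac{0 + 5 \left(-3\right)}{8}}{20 - 54} = \frac{- \frac{1}{4} + \frac{0 - 15}{8}}{-34} = - \frac{- \frac{1}{4} + \frac{1}{8} \left(-15\right)}{34} = - \frac{- \frac{1}{4} - \frac{15}{8}}{34} = \left(- \frac{1}{34}\right) \left(- \frac{17}{8}\right) = \frac{1}{16}$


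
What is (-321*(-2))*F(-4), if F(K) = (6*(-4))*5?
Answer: -77040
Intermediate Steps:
F(K) = -120 (F(K) = -24*5 = -120)
(-321*(-2))*F(-4) = -321*(-2)*(-120) = 642*(-120) = -77040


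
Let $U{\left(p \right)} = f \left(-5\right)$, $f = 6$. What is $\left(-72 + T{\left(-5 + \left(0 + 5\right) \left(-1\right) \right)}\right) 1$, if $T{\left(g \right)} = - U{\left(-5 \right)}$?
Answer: $-42$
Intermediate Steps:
$U{\left(p \right)} = -30$ ($U{\left(p \right)} = 6 \left(-5\right) = -30$)
$T{\left(g \right)} = 30$ ($T{\left(g \right)} = \left(-1\right) \left(-30\right) = 30$)
$\left(-72 + T{\left(-5 + \left(0 + 5\right) \left(-1\right) \right)}\right) 1 = \left(-72 + 30\right) 1 = \left(-42\right) 1 = -42$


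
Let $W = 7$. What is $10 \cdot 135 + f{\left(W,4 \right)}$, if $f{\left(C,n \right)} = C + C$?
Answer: $1364$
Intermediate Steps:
$f{\left(C,n \right)} = 2 C$
$10 \cdot 135 + f{\left(W,4 \right)} = 10 \cdot 135 + 2 \cdot 7 = 1350 + 14 = 1364$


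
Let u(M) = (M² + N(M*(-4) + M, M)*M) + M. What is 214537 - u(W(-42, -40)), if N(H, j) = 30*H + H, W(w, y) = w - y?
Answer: 214907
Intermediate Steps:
N(H, j) = 31*H
u(M) = M - 92*M² (u(M) = (M² + (31*(M*(-4) + M))*M) + M = (M² + (31*(-4*M + M))*M) + M = (M² + (31*(-3*M))*M) + M = (M² + (-93*M)*M) + M = (M² - 93*M²) + M = -92*M² + M = M - 92*M²)
214537 - u(W(-42, -40)) = 214537 - (-42 - 1*(-40))*(1 - 92*(-42 - 1*(-40))) = 214537 - (-42 + 40)*(1 - 92*(-42 + 40)) = 214537 - (-2)*(1 - 92*(-2)) = 214537 - (-2)*(1 + 184) = 214537 - (-2)*185 = 214537 - 1*(-370) = 214537 + 370 = 214907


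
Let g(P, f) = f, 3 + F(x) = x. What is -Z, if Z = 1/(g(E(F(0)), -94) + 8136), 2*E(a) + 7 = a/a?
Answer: -1/8042 ≈ -0.00012435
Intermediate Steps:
F(x) = -3 + x
E(a) = -3 (E(a) = -7/2 + (a/a)/2 = -7/2 + (½)*1 = -7/2 + ½ = -3)
Z = 1/8042 (Z = 1/(-94 + 8136) = 1/8042 ≈ 0.00012435)
-Z = -1*1/8042 = -1/8042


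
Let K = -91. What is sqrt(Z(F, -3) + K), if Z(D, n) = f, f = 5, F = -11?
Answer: I*sqrt(86) ≈ 9.2736*I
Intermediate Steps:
Z(D, n) = 5
sqrt(Z(F, -3) + K) = sqrt(5 - 91) = sqrt(-86) = I*sqrt(86)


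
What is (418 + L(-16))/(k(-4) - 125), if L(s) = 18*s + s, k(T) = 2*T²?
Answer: -38/31 ≈ -1.2258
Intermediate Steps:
L(s) = 19*s
(418 + L(-16))/(k(-4) - 125) = (418 + 19*(-16))/(2*(-4)² - 125) = (418 - 304)/(2*16 - 125) = 114/(32 - 125) = 114/(-93) = 114*(-1/93) = -38/31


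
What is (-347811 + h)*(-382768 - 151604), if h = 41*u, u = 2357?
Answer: 134220352728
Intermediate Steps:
h = 96637 (h = 41*2357 = 96637)
(-347811 + h)*(-382768 - 151604) = (-347811 + 96637)*(-382768 - 151604) = -251174*(-534372) = 134220352728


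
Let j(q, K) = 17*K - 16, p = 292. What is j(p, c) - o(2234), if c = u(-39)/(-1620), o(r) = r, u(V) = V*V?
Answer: -407873/180 ≈ -2266.0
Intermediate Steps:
u(V) = V²
c = -169/180 (c = (-39)²/(-1620) = 1521*(-1/1620) = -169/180 ≈ -0.93889)
j(q, K) = -16 + 17*K
j(p, c) - o(2234) = (-16 + 17*(-169/180)) - 1*2234 = (-16 - 2873/180) - 2234 = -5753/180 - 2234 = -407873/180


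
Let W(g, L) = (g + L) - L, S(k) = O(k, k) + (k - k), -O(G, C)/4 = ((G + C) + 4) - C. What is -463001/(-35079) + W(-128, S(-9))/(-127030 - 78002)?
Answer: 119866807/9081209 ≈ 13.199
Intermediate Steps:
O(G, C) = -16 - 4*G (O(G, C) = -4*(((G + C) + 4) - C) = -4*(((C + G) + 4) - C) = -4*((4 + C + G) - C) = -4*(4 + G) = -16 - 4*G)
S(k) = -16 - 4*k (S(k) = (-16 - 4*k) + (k - k) = (-16 - 4*k) + 0 = -16 - 4*k)
W(g, L) = g (W(g, L) = (L + g) - L = g)
-463001/(-35079) + W(-128, S(-9))/(-127030 - 78002) = -463001/(-35079) - 128/(-127030 - 78002) = -463001*(-1/35079) - 128/(-205032) = 42091/3189 - 128*(-1/205032) = 42091/3189 + 16/25629 = 119866807/9081209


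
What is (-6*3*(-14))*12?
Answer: 3024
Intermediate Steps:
(-6*3*(-14))*12 = -18*(-14)*12 = 252*12 = 3024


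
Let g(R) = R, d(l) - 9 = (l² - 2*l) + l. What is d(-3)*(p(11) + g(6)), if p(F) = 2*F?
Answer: 588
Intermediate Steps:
d(l) = 9 + l² - l (d(l) = 9 + ((l² - 2*l) + l) = 9 + (l² - l) = 9 + l² - l)
d(-3)*(p(11) + g(6)) = (9 + (-3)² - 1*(-3))*(2*11 + 6) = (9 + 9 + 3)*(22 + 6) = 21*28 = 588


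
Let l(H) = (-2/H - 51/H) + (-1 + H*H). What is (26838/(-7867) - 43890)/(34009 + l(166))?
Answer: -57321371688/80397365057 ≈ -0.71298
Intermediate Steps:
l(H) = -1 + H**2 - 53/H (l(H) = -53/H + (-1 + H**2) = -1 + H**2 - 53/H)
(26838/(-7867) - 43890)/(34009 + l(166)) = (26838/(-7867) - 43890)/(34009 + (-53 + 166**3 - 1*166)/166) = (26838*(-1/7867) - 43890)/(34009 + (-53 + 4574296 - 166)/166) = (-26838/7867 - 43890)/(34009 + (1/166)*4574077) = -345309468/(7867*(34009 + 4574077/166)) = -345309468/(7867*10219571/166) = -345309468/7867*166/10219571 = -57321371688/80397365057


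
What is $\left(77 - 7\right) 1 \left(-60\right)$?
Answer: $-4200$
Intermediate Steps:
$\left(77 - 7\right) 1 \left(-60\right) = 70 \cdot 1 \left(-60\right) = 70 \left(-60\right) = -4200$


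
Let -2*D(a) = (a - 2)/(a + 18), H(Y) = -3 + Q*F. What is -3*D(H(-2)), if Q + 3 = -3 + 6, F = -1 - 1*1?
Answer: -½ ≈ -0.50000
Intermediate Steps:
F = -2 (F = -1 - 1 = -2)
Q = 0 (Q = -3 + (-3 + 6) = -3 + 3 = 0)
H(Y) = -3 (H(Y) = -3 + 0*(-2) = -3 + 0 = -3)
D(a) = -(-2 + a)/(2*(18 + a)) (D(a) = -(a - 2)/(2*(a + 18)) = -(-2 + a)/(2*(18 + a)))
-3*D(H(-2)) = -3*(2 - 1*(-3))/(2*(18 - 3)) = -3*(2 + 3)/(2*15) = -3*5/(2*15) = -3*⅙ = -½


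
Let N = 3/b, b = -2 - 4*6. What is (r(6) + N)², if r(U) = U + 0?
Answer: 23409/676 ≈ 34.629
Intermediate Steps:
r(U) = U
b = -26 (b = -2 - 24 = -26)
N = -3/26 (N = 3/(-26) = 3*(-1/26) = -3/26 ≈ -0.11538)
(r(6) + N)² = (6 - 3/26)² = (153/26)² = 23409/676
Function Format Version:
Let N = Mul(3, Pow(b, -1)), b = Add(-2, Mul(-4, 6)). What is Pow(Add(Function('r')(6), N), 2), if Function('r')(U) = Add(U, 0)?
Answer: Rational(23409, 676) ≈ 34.629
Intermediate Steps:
Function('r')(U) = U
b = -26 (b = Add(-2, -24) = -26)
N = Rational(-3, 26) (N = Mul(3, Pow(-26, -1)) = Mul(3, Rational(-1, 26)) = Rational(-3, 26) ≈ -0.11538)
Pow(Add(Function('r')(6), N), 2) = Pow(Add(6, Rational(-3, 26)), 2) = Pow(Rational(153, 26), 2) = Rational(23409, 676)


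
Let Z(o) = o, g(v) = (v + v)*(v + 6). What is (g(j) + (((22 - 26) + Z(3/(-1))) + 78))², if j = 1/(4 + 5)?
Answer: 34351321/6561 ≈ 5235.7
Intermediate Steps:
j = ⅑ (j = 1/9 = ⅑ ≈ 0.11111)
g(v) = 2*v*(6 + v) (g(v) = (2*v)*(6 + v) = 2*v*(6 + v))
(g(j) + (((22 - 26) + Z(3/(-1))) + 78))² = (2*(⅑)*(6 + ⅑) + (((22 - 26) + 3/(-1)) + 78))² = (2*(⅑)*(55/9) + ((-4 + 3*(-1)) + 78))² = (110/81 + ((-4 - 3) + 78))² = (110/81 + (-7 + 78))² = (110/81 + 71)² = (5861/81)² = 34351321/6561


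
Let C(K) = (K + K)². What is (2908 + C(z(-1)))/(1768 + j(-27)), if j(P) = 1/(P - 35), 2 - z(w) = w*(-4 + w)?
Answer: 182528/109615 ≈ 1.6652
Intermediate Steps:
z(w) = 2 - w*(-4 + w)
j(P) = 1/(-35 + P)
C(K) = 4*K² (C(K) = (2*K)² = 4*K²)
(2908 + C(z(-1)))/(1768 + j(-27)) = (2908 + 4*(2 - 1*(-1)² + 4*(-1))²)/(1768 + 1/(-35 - 27)) = (2908 + 4*(2 - 1*1 - 4)²)/(1768 + 1/(-62)) = (2908 + 4*(2 - 1 - 4)²)/(1768 - 1/62) = (2908 + 4*(-3)²)/(109615/62) = (2908 + 4*9)*(62/109615) = (2908 + 36)*(62/109615) = 2944*(62/109615) = 182528/109615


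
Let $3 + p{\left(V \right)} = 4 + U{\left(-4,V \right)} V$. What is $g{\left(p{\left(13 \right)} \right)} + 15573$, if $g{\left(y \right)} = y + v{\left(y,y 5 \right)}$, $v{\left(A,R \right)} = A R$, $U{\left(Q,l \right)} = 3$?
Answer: $23613$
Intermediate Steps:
$p{\left(V \right)} = 1 + 3 V$ ($p{\left(V \right)} = -3 + \left(4 + 3 V\right) = 1 + 3 V$)
$g{\left(y \right)} = y + 5 y^{2}$ ($g{\left(y \right)} = y + y y 5 = y + y 5 y = y + 5 y^{2}$)
$g{\left(p{\left(13 \right)} \right)} + 15573 = \left(1 + 3 \cdot 13\right) \left(1 + 5 \left(1 + 3 \cdot 13\right)\right) + 15573 = \left(1 + 39\right) \left(1 + 5 \left(1 + 39\right)\right) + 15573 = 40 \left(1 + 5 \cdot 40\right) + 15573 = 40 \left(1 + 200\right) + 15573 = 40 \cdot 201 + 15573 = 8040 + 15573 = 23613$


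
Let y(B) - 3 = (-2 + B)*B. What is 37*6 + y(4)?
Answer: 233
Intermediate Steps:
y(B) = 3 + B*(-2 + B) (y(B) = 3 + (-2 + B)*B = 3 + B*(-2 + B))
37*6 + y(4) = 37*6 + (3 + 4² - 2*4) = 222 + (3 + 16 - 8) = 222 + 11 = 233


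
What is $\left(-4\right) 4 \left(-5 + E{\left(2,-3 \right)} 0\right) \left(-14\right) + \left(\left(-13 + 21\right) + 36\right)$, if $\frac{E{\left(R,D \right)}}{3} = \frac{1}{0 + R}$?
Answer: $-1076$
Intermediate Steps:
$E{\left(R,D \right)} = \frac{3}{R}$ ($E{\left(R,D \right)} = \frac{3}{0 + R} = \frac{3}{R}$)
$\left(-4\right) 4 \left(-5 + E{\left(2,-3 \right)} 0\right) \left(-14\right) + \left(\left(-13 + 21\right) + 36\right) = \left(-4\right) 4 \left(-5 + \frac{3}{2} \cdot 0\right) \left(-14\right) + \left(\left(-13 + 21\right) + 36\right) = - 16 \left(-5 + 3 \cdot \frac{1}{2} \cdot 0\right) \left(-14\right) + \left(8 + 36\right) = - 16 \left(-5 + \frac{3}{2} \cdot 0\right) \left(-14\right) + 44 = - 16 \left(-5 + 0\right) \left(-14\right) + 44 = \left(-16\right) \left(-5\right) \left(-14\right) + 44 = 80 \left(-14\right) + 44 = -1120 + 44 = -1076$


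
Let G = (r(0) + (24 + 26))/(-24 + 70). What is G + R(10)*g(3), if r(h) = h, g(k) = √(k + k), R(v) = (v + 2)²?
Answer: 25/23 + 144*√6 ≈ 353.81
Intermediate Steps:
R(v) = (2 + v)²
g(k) = √2*√k (g(k) = √(2*k) = √2*√k)
G = 25/23 (G = (0 + (24 + 26))/(-24 + 70) = (0 + 50)/46 = 50*(1/46) = 25/23 ≈ 1.0870)
G + R(10)*g(3) = 25/23 + (2 + 10)²*(√2*√3) = 25/23 + 12²*√6 = 25/23 + 144*√6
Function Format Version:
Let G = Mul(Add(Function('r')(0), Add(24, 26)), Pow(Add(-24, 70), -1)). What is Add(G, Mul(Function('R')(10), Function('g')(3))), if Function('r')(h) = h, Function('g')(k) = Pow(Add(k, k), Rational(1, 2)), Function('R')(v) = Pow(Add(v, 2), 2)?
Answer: Add(Rational(25, 23), Mul(144, Pow(6, Rational(1, 2)))) ≈ 353.81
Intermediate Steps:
Function('R')(v) = Pow(Add(2, v), 2)
Function('g')(k) = Mul(Pow(2, Rational(1, 2)), Pow(k, Rational(1, 2))) (Function('g')(k) = Pow(Mul(2, k), Rational(1, 2)) = Mul(Pow(2, Rational(1, 2)), Pow(k, Rational(1, 2))))
G = Rational(25, 23) (G = Mul(Add(0, Add(24, 26)), Pow(Add(-24, 70), -1)) = Mul(Add(0, 50), Pow(46, -1)) = Mul(50, Rational(1, 46)) = Rational(25, 23) ≈ 1.0870)
Add(G, Mul(Function('R')(10), Function('g')(3))) = Add(Rational(25, 23), Mul(Pow(Add(2, 10), 2), Mul(Pow(2, Rational(1, 2)), Pow(3, Rational(1, 2))))) = Add(Rational(25, 23), Mul(Pow(12, 2), Pow(6, Rational(1, 2)))) = Add(Rational(25, 23), Mul(144, Pow(6, Rational(1, 2))))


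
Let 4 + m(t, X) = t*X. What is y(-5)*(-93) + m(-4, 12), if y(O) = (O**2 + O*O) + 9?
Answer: -5539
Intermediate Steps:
m(t, X) = -4 + X*t (m(t, X) = -4 + t*X = -4 + X*t)
y(O) = 9 + 2*O**2 (y(O) = (O**2 + O**2) + 9 = 2*O**2 + 9 = 9 + 2*O**2)
y(-5)*(-93) + m(-4, 12) = (9 + 2*(-5)**2)*(-93) + (-4 + 12*(-4)) = (9 + 2*25)*(-93) + (-4 - 48) = (9 + 50)*(-93) - 52 = 59*(-93) - 52 = -5487 - 52 = -5539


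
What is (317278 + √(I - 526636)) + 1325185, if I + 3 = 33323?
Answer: 1642463 + 2*I*√123329 ≈ 1.6425e+6 + 702.36*I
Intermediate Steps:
I = 33320 (I = -3 + 33323 = 33320)
(317278 + √(I - 526636)) + 1325185 = (317278 + √(33320 - 526636)) + 1325185 = (317278 + √(-493316)) + 1325185 = (317278 + 2*I*√123329) + 1325185 = 1642463 + 2*I*√123329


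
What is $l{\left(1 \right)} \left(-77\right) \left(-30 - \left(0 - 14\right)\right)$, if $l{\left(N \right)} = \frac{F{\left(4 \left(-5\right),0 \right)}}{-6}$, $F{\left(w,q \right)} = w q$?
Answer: $0$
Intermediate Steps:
$F{\left(w,q \right)} = q w$
$l{\left(N \right)} = 0$ ($l{\left(N \right)} = \frac{0 \cdot 4 \left(-5\right)}{-6} = 0 \left(-20\right) \left(- \frac{1}{6}\right) = 0 \left(- \frac{1}{6}\right) = 0$)
$l{\left(1 \right)} \left(-77\right) \left(-30 - \left(0 - 14\right)\right) = 0 \left(-77\right) \left(-30 - \left(0 - 14\right)\right) = 0 \left(-30 - -14\right) = 0 \left(-30 + 14\right) = 0 \left(-16\right) = 0$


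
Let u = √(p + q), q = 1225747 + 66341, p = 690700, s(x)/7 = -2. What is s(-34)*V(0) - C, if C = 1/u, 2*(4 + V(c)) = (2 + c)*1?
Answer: 42 - √495697/991394 ≈ 41.999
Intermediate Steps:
s(x) = -14 (s(x) = 7*(-2) = -14)
V(c) = -3 + c/2 (V(c) = -4 + ((2 + c)*1)/2 = -4 + (2 + c)/2 = -4 + (1 + c/2) = -3 + c/2)
q = 1292088
u = 2*√495697 (u = √(690700 + 1292088) = √1982788 = 2*√495697 ≈ 1408.1)
C = √495697/991394 (C = 1/(2*√495697) = √495697/991394 ≈ 0.00071017)
s(-34)*V(0) - C = -14*(-3 + (½)*0) - √495697/991394 = -14*(-3 + 0) - √495697/991394 = -14*(-3) - √495697/991394 = 42 - √495697/991394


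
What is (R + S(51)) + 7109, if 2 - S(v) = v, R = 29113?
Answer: 36173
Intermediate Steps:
S(v) = 2 - v
(R + S(51)) + 7109 = (29113 + (2 - 1*51)) + 7109 = (29113 + (2 - 51)) + 7109 = (29113 - 49) + 7109 = 29064 + 7109 = 36173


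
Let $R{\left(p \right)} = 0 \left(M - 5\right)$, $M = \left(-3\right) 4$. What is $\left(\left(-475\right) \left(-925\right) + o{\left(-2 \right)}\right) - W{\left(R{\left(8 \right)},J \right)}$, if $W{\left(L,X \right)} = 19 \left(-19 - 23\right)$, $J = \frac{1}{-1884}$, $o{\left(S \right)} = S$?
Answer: $440171$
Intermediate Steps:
$M = -12$
$J = - \frac{1}{1884} \approx -0.00053079$
$R{\left(p \right)} = 0$ ($R{\left(p \right)} = 0 \left(-12 - 5\right) = 0 \left(-17\right) = 0$)
$W{\left(L,X \right)} = -798$ ($W{\left(L,X \right)} = 19 \left(-42\right) = -798$)
$\left(\left(-475\right) \left(-925\right) + o{\left(-2 \right)}\right) - W{\left(R{\left(8 \right)},J \right)} = \left(\left(-475\right) \left(-925\right) - 2\right) - -798 = \left(439375 - 2\right) + 798 = 439373 + 798 = 440171$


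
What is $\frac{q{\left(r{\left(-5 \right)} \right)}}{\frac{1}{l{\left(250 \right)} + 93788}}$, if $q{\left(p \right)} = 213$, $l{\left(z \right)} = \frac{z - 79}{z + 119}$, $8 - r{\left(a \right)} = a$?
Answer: $\frac{819054651}{41} \approx 1.9977 \cdot 10^{7}$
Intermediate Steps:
$r{\left(a \right)} = 8 - a$
$l{\left(z \right)} = \frac{-79 + z}{119 + z}$
$\frac{q{\left(r{\left(-5 \right)} \right)}}{\frac{1}{l{\left(250 \right)} + 93788}} = \frac{213}{\frac{1}{\frac{-79 + 250}{119 + 250} + 93788}} = \frac{213}{\frac{1}{\frac{1}{369} \cdot 171 + 93788}} = \frac{213}{\frac{1}{\frac{19}{41} + 93788}} = \frac{213}{\frac{1}{\frac{3845327}{41}}} = \frac{213}{\frac{41}{3845327}} = 213 \cdot \frac{3845327}{41} = \frac{819054651}{41}$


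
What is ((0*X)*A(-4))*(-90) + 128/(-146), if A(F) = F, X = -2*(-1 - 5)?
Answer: -64/73 ≈ -0.87671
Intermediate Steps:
X = 12 (X = -2*(-6) = 12)
((0*X)*A(-4))*(-90) + 128/(-146) = ((0*12)*(-4))*(-90) + 128/(-146) = (0*(-4))*(-90) + 128*(-1/146) = 0*(-90) - 64/73 = 0 - 64/73 = -64/73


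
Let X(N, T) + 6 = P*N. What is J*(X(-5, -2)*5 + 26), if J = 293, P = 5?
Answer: -37797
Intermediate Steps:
X(N, T) = -6 + 5*N
J*(X(-5, -2)*5 + 26) = 293*((-6 + 5*(-5))*5 + 26) = 293*((-6 - 25)*5 + 26) = 293*(-31*5 + 26) = 293*(-155 + 26) = 293*(-129) = -37797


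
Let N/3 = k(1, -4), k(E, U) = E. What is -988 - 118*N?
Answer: -1342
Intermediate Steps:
N = 3 (N = 3*1 = 3)
-988 - 118*N = -988 - 118*3 = -988 - 1*354 = -988 - 354 = -1342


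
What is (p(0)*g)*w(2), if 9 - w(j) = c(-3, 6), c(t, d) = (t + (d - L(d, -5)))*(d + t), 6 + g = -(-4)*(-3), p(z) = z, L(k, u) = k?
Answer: 0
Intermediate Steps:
g = -18 (g = -6 - (-4)*(-3) = -6 - 1*12 = -6 - 12 = -18)
c(t, d) = t*(d + t) (c(t, d) = (t + (d - d))*(d + t) = (t + 0)*(d + t) = t*(d + t))
w(j) = 18 (w(j) = 9 - (-3)*(6 - 3) = 9 - (-3)*3 = 9 - 1*(-9) = 9 + 9 = 18)
(p(0)*g)*w(2) = (0*(-18))*18 = 0*18 = 0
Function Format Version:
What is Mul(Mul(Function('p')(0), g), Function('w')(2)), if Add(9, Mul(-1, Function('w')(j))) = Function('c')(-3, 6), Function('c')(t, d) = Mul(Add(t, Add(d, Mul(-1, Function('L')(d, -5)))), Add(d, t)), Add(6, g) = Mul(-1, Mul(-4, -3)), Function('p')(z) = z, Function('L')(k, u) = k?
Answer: 0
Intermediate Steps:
g = -18 (g = Add(-6, Mul(-1, Mul(-4, -3))) = Add(-6, Mul(-1, 12)) = Add(-6, -12) = -18)
Function('c')(t, d) = Mul(t, Add(d, t)) (Function('c')(t, d) = Mul(Add(t, Add(d, Mul(-1, d))), Add(d, t)) = Mul(Add(t, 0), Add(d, t)) = Mul(t, Add(d, t)))
Function('w')(j) = 18 (Function('w')(j) = Add(9, Mul(-1, Mul(-3, Add(6, -3)))) = Add(9, Mul(-1, Mul(-3, 3))) = Add(9, Mul(-1, -9)) = Add(9, 9) = 18)
Mul(Mul(Function('p')(0), g), Function('w')(2)) = Mul(Mul(0, -18), 18) = Mul(0, 18) = 0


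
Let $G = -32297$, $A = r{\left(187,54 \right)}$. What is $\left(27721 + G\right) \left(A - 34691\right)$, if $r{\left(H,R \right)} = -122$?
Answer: $159304288$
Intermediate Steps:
$A = -122$
$\left(27721 + G\right) \left(A - 34691\right) = \left(27721 - 32297\right) \left(-122 - 34691\right) = \left(-4576\right) \left(-34813\right) = 159304288$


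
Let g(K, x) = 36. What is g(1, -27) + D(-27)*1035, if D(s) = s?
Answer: -27909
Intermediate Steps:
g(1, -27) + D(-27)*1035 = 36 - 27*1035 = 36 - 27945 = -27909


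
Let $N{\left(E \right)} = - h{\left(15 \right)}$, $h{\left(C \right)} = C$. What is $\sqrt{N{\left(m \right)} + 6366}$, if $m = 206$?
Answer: $\sqrt{6351} \approx 79.693$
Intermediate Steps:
$N{\left(E \right)} = -15$ ($N{\left(E \right)} = \left(-1\right) 15 = -15$)
$\sqrt{N{\left(m \right)} + 6366} = \sqrt{-15 + 6366} = \sqrt{6351}$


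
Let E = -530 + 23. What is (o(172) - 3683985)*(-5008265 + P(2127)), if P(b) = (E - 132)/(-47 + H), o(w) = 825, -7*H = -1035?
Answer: 6511531422429540/353 ≈ 1.8446e+13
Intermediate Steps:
H = 1035/7 (H = -⅐*(-1035) = 1035/7 ≈ 147.86)
E = -507
P(b) = -4473/706 (P(b) = (-507 - 132)/(-47 + 1035/7) = -639/706/7 = -639*7/706 = -4473/706)
(o(172) - 3683985)*(-5008265 + P(2127)) = (825 - 3683985)*(-5008265 - 4473/706) = -3683160*(-3535839563/706) = 6511531422429540/353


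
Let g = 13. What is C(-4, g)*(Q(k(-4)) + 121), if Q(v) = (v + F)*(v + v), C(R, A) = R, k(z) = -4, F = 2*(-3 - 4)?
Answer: -1060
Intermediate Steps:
F = -14 (F = 2*(-7) = -14)
Q(v) = 2*v*(-14 + v) (Q(v) = (v - 14)*(v + v) = (-14 + v)*(2*v) = 2*v*(-14 + v))
C(-4, g)*(Q(k(-4)) + 121) = -4*(2*(-4)*(-14 - 4) + 121) = -4*(2*(-4)*(-18) + 121) = -4*(144 + 121) = -4*265 = -1060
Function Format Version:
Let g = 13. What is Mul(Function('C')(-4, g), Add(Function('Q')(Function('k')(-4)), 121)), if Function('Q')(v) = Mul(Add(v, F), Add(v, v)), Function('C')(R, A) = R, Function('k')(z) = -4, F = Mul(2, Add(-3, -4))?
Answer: -1060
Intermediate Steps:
F = -14 (F = Mul(2, -7) = -14)
Function('Q')(v) = Mul(2, v, Add(-14, v)) (Function('Q')(v) = Mul(Add(v, -14), Add(v, v)) = Mul(Add(-14, v), Mul(2, v)) = Mul(2, v, Add(-14, v)))
Mul(Function('C')(-4, g), Add(Function('Q')(Function('k')(-4)), 121)) = Mul(-4, Add(Mul(2, -4, Add(-14, -4)), 121)) = Mul(-4, Add(Mul(2, -4, -18), 121)) = Mul(-4, Add(144, 121)) = Mul(-4, 265) = -1060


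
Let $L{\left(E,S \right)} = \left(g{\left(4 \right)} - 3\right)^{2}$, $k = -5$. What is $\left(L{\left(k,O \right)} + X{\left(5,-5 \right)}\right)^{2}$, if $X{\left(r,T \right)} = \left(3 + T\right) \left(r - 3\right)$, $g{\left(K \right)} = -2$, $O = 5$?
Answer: $441$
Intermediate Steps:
$X{\left(r,T \right)} = \left(-3 + r\right) \left(3 + T\right)$ ($X{\left(r,T \right)} = \left(3 + T\right) \left(-3 + r\right) = \left(-3 + r\right) \left(3 + T\right)$)
$L{\left(E,S \right)} = 25$ ($L{\left(E,S \right)} = \left(-2 - 3\right)^{2} = \left(-5\right)^{2} = 25$)
$\left(L{\left(k,O \right)} + X{\left(5,-5 \right)}\right)^{2} = \left(25 - 4\right)^{2} = 21^{2} = 441$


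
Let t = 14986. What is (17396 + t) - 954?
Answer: 31428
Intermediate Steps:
(17396 + t) - 954 = (17396 + 14986) - 954 = 32382 - 954 = 31428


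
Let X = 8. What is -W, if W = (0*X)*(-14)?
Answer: 0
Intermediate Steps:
W = 0 (W = (0*8)*(-14) = 0*(-14) = 0)
-W = -1*0 = 0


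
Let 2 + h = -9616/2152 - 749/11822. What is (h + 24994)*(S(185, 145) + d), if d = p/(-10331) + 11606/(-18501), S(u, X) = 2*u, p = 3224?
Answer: 133460104987220556630/14472098485049 ≈ 9.2219e+6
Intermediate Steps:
d = -25649830/27304833 (d = 3224/(-10331) + 11606/(-18501) = 3224*(-1/10331) + 11606*(-1/18501) = -3224/10331 - 1658/2643 = -25649830/27304833 ≈ -0.93939)
h = -20771761/3180118 (h = -2 + (-9616/2152 - 749/11822) = -2 + (-9616*1/2152 - 749*1/11822) = -2 + (-1202/269 - 749/11822) = -2 - 14411525/3180118 = -20771761/3180118 ≈ -6.5318)
(h + 24994)*(S(185, 145) + d) = (-20771761/3180118 + 24994)*(2*185 - 25649830/27304833) = 79463097531*(370 - 25649830/27304833)/3180118 = (79463097531/3180118)*(10077138380/27304833) = 133460104987220556630/14472098485049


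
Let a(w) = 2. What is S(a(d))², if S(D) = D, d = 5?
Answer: 4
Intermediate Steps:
S(a(d))² = 2² = 4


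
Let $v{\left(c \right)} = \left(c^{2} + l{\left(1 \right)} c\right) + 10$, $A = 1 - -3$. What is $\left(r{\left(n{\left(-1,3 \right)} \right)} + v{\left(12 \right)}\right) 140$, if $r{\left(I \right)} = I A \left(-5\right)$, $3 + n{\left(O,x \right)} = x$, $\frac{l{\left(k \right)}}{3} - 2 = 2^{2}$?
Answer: $51800$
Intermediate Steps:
$l{\left(k \right)} = 18$ ($l{\left(k \right)} = 6 + 3 \cdot 2^{2} = 6 + 3 \cdot 4 = 6 + 12 = 18$)
$n{\left(O,x \right)} = -3 + x$
$A = 4$ ($A = 1 + 3 = 4$)
$r{\left(I \right)} = - 20 I$ ($r{\left(I \right)} = I 4 \left(-5\right) = 4 I \left(-5\right) = - 20 I$)
$v{\left(c \right)} = 10 + c^{2} + 18 c$ ($v{\left(c \right)} = \left(c^{2} + 18 c\right) + 10 = 10 + c^{2} + 18 c$)
$\left(r{\left(n{\left(-1,3 \right)} \right)} + v{\left(12 \right)}\right) 140 = \left(- 20 \left(-3 + 3\right) + \left(10 + 12^{2} + 18 \cdot 12\right)\right) 140 = \left(\left(-20\right) 0 + \left(10 + 144 + 216\right)\right) 140 = \left(0 + 370\right) 140 = 370 \cdot 140 = 51800$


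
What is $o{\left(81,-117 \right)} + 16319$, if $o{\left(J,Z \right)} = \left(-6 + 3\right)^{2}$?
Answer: $16328$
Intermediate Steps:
$o{\left(J,Z \right)} = 9$ ($o{\left(J,Z \right)} = \left(-3\right)^{2} = 9$)
$o{\left(81,-117 \right)} + 16319 = 9 + 16319 = 16328$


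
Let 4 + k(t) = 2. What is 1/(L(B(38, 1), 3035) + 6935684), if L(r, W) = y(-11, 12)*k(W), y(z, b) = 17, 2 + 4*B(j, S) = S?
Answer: 1/6935650 ≈ 1.4418e-7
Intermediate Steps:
B(j, S) = -1/2 + S/4
k(t) = -2 (k(t) = -4 + 2 = -2)
L(r, W) = -34 (L(r, W) = 17*(-2) = -34)
1/(L(B(38, 1), 3035) + 6935684) = 1/(-34 + 6935684) = 1/6935650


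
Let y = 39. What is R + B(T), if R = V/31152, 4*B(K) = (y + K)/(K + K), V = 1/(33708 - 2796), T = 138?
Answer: 154389313/962970624 ≈ 0.16033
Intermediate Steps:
V = 1/30912 ≈ 3.2350e-5
B(K) = (39 + K)/(8*K) (B(K) = ((39 + K)/(K + K))/4 = ((39 + K)/((2*K)))/4 = ((39 + K)*(1/(2*K)))/4 = ((39 + K)/(2*K))/4 = (39 + K)/(8*K))
R = 1/962970624 (R = (1/30912)/31152 = (1/30912)*(1/31152) = 1/962970624 ≈ 1.0385e-9)
R + B(T) = 1/962970624 + (⅛)*(39 + 138)/138 = 1/962970624 + (⅛)*(1/138)*177 = 1/962970624 + 59/368 = 154389313/962970624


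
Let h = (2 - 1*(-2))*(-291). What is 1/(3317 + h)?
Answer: 1/2153 ≈ 0.00046447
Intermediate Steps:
h = -1164 (h = (2 + 2)*(-291) = 4*(-291) = -1164)
1/(3317 + h) = 1/(3317 - 1164) = 1/2153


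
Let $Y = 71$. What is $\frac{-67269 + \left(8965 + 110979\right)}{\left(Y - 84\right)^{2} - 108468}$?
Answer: $- \frac{52675}{108299} \approx -0.48638$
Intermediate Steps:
$\frac{-67269 + \left(8965 + 110979\right)}{\left(Y - 84\right)^{2} - 108468} = \frac{-67269 + \left(8965 + 110979\right)}{\left(71 - 84\right)^{2} - 108468} = \frac{-67269 + 119944}{\left(-13\right)^{2} - 108468} = \frac{52675}{169 - 108468} = \frac{52675}{-108299} = 52675 \left(- \frac{1}{108299}\right) = - \frac{52675}{108299}$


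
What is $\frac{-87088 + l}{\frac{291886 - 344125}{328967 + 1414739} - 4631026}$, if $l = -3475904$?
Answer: $\frac{56998261728}{74083925455} \approx 0.76937$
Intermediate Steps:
$\frac{-87088 + l}{\frac{291886 - 344125}{328967 + 1414739} - 4631026} = \frac{-87088 - 3475904}{\frac{291886 - 344125}{328967 + 1414739} - 4631026} = - \frac{3562992}{- \frac{52239}{1743706} - 4631026} = - \frac{3562992}{- \frac{8075147874595}{1743706}} = \left(-3562992\right) \left(- \frac{1743706}{8075147874595}\right) = \frac{56998261728}{74083925455}$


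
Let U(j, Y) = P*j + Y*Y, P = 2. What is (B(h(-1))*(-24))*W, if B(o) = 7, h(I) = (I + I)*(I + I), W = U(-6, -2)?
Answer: 1344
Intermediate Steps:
U(j, Y) = Y² + 2*j (U(j, Y) = 2*j + Y*Y = 2*j + Y² = Y² + 2*j)
W = -8 (W = (-2)² + 2*(-6) = 4 - 12 = -8)
h(I) = 4*I² (h(I) = (2*I)*(2*I) = 4*I²)
(B(h(-1))*(-24))*W = (7*(-24))*(-8) = -168*(-8) = 1344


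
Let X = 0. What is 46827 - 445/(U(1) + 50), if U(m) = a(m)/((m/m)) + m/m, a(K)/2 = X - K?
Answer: 2294078/49 ≈ 46818.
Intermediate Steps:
a(K) = -2*K (a(K) = 2*(0 - K) = 2*(-K) = -2*K)
U(m) = 1 - 2*m (U(m) = (-2*m)/((m/m)) + m/m = -2*m/1 + 1 = -2*m*1 + 1 = -2*m + 1 = 1 - 2*m)
46827 - 445/(U(1) + 50) = 46827 - 445/((1 - 2*1) + 50) = 46827 - 445/((1 - 2) + 50) = 46827 - 445/(-1 + 50) = 46827 - 445/49 = 2294078/49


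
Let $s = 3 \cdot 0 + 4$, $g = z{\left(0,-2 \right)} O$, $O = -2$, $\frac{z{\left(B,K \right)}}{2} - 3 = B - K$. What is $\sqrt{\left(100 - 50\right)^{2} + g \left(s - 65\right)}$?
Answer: $2 \sqrt{930} \approx 60.992$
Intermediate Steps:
$z{\left(B,K \right)} = 6 - 2 K + 2 B$ ($z{\left(B,K \right)} = 6 + 2 \left(B - K\right) = 6 + \left(- 2 K + 2 B\right) = 6 - 2 K + 2 B$)
$g = -20$ ($g = \left(6 - -4 + 2 \cdot 0\right) \left(-2\right) = \left(6 + 4 + 0\right) \left(-2\right) = 10 \left(-2\right) = -20$)
$s = 4$ ($s = 0 + 4 = 4$)
$\sqrt{\left(100 - 50\right)^{2} + g \left(s - 65\right)} = \sqrt{\left(100 - 50\right)^{2} - 20 \left(4 - 65\right)} = \sqrt{50^{2} - -1220} = \sqrt{2500 + 1220} = \sqrt{3720} = 2 \sqrt{930}$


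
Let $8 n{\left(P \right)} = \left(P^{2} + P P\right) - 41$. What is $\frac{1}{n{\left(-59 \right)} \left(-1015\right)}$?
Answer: $- \frac{8}{7024815} \approx -1.1388 \cdot 10^{-6}$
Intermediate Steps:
$n{\left(P \right)} = - \frac{41}{8} + \frac{P^{2}}{4}$ ($n{\left(P \right)} = \frac{\left(P^{2} + P P\right) - 41}{8} = \frac{\left(P^{2} + P^{2}\right) - 41}{8} = \frac{2 P^{2} - 41}{8} = \frac{-41 + 2 P^{2}}{8} = - \frac{41}{8} + \frac{P^{2}}{4}$)
$\frac{1}{n{\left(-59 \right)} \left(-1015\right)} = \frac{1}{\left(- \frac{41}{8} + \frac{\left(-59\right)^{2}}{4}\right) \left(-1015\right)} = \frac{1}{- \frac{41}{8} + \frac{1}{4} \cdot 3481} \left(- \frac{1}{1015}\right) = \frac{1}{- \frac{41}{8} + \frac{3481}{4}} \left(- \frac{1}{1015}\right) = \frac{1}{\frac{6921}{8}} \left(- \frac{1}{1015}\right) = \frac{8}{6921} \left(- \frac{1}{1015}\right) = - \frac{8}{7024815}$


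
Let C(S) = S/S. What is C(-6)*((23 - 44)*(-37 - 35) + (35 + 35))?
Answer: 1582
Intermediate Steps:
C(S) = 1
C(-6)*((23 - 44)*(-37 - 35) + (35 + 35)) = 1*((23 - 44)*(-37 - 35) + (35 + 35)) = 1*(-21*(-72) + 70) = 1*(1512 + 70) = 1*1582 = 1582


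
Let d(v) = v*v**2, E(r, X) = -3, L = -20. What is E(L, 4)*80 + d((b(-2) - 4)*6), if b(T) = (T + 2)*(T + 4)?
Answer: -14064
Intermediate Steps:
b(T) = (2 + T)*(4 + T)
d(v) = v**3
E(L, 4)*80 + d((b(-2) - 4)*6) = -3*80 + (((8 + (-2)**2 + 6*(-2)) - 4)*6)**3 = -240 + (((8 + 4 - 12) - 4)*6)**3 = -240 + ((0 - 4)*6)**3 = -240 + (-4*6)**3 = -240 + (-24)**3 = -240 - 13824 = -14064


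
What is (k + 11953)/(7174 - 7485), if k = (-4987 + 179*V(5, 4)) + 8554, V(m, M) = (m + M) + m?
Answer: -18026/311 ≈ -57.961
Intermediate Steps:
V(m, M) = M + 2*m (V(m, M) = (M + m) + m = M + 2*m)
k = 6073 (k = (-4987 + 179*(4 + 2*5)) + 8554 = (-4987 + 179*(4 + 10)) + 8554 = (-4987 + 179*14) + 8554 = (-4987 + 2506) + 8554 = -2481 + 8554 = 6073)
(k + 11953)/(7174 - 7485) = (6073 + 11953)/(7174 - 7485) = 18026/(-311) = 18026*(-1/311) = -18026/311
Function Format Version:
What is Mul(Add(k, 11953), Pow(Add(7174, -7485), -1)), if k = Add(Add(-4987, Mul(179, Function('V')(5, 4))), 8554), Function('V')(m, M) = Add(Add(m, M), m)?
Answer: Rational(-18026, 311) ≈ -57.961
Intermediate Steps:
Function('V')(m, M) = Add(M, Mul(2, m)) (Function('V')(m, M) = Add(Add(M, m), m) = Add(M, Mul(2, m)))
k = 6073 (k = Add(Add(-4987, Mul(179, Add(4, Mul(2, 5)))), 8554) = Add(Add(-4987, Mul(179, Add(4, 10))), 8554) = Add(Add(-4987, Mul(179, 14)), 8554) = Add(Add(-4987, 2506), 8554) = Add(-2481, 8554) = 6073)
Mul(Add(k, 11953), Pow(Add(7174, -7485), -1)) = Mul(Add(6073, 11953), Pow(Add(7174, -7485), -1)) = Mul(18026, Pow(-311, -1)) = Mul(18026, Rational(-1, 311)) = Rational(-18026, 311)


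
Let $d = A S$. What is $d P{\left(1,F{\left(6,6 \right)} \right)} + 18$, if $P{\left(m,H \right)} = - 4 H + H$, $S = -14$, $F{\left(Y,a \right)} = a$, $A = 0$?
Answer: $18$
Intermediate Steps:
$P{\left(m,H \right)} = - 3 H$
$d = 0$ ($d = 0 \left(-14\right) = 0$)
$d P{\left(1,F{\left(6,6 \right)} \right)} + 18 = 0 \left(\left(-3\right) 6\right) + 18 = 0 \left(-18\right) + 18 = 0 + 18 = 18$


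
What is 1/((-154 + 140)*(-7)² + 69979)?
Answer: 1/69293 ≈ 1.4431e-5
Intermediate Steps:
1/((-154 + 140)*(-7)² + 69979) = 1/(-14*49 + 69979) = 1/(-686 + 69979) = 1/69293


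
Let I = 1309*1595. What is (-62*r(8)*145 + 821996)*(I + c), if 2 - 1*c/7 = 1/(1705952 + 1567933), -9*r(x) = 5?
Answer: 50875614408776603012/29464965 ≈ 1.7266e+12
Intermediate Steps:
r(x) = -5/9 (r(x) = -⅑*5 = -5/9)
I = 2087855
c = 45834383/3273885 (c = 14 - 7/(1705952 + 1567933) = 14 - 7/3273885 = 45834383/3273885 ≈ 14.000)
(-62*r(8)*145 + 821996)*(I + c) = (-62*(-5/9)*145 + 821996)*(2087855 + 45834383/3273885) = ((310/9)*145 + 821996)*(6835443001058/3273885) = (44950/9 + 821996)*(6835443001058/3273885) = (7442914/9)*(6835443001058/3273885) = 50875614408776603012/29464965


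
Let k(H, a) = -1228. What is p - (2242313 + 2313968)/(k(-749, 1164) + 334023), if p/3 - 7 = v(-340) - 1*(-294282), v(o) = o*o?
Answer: 409222472984/332795 ≈ 1.2297e+6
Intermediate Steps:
v(o) = o**2
p = 1229667 (p = 21 + 3*((-340)**2 - 1*(-294282)) = 21 + 3*(115600 + 294282) = 21 + 3*409882 = 21 + 1229646 = 1229667)
p - (2242313 + 2313968)/(k(-749, 1164) + 334023) = 1229667 - (2242313 + 2313968)/(-1228 + 334023) = 1229667 - 4556281/332795 = 409222472984/332795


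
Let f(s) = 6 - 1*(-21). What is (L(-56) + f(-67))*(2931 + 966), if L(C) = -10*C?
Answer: 2287539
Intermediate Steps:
f(s) = 27 (f(s) = 6 + 21 = 27)
(L(-56) + f(-67))*(2931 + 966) = (-10*(-56) + 27)*(2931 + 966) = (560 + 27)*3897 = 587*3897 = 2287539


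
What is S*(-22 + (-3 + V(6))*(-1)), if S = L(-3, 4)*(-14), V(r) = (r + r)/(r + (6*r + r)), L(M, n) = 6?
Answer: 1617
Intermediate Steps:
V(r) = ¼ (V(r) = (2*r)/(r + 7*r) = (2*r)/((8*r)) = (2*r)*(1/(8*r)) = ¼)
S = -84 (S = 6*(-14) = -84)
S*(-22 + (-3 + V(6))*(-1)) = -84*(-22 + (-3 + ¼)*(-1)) = -84*(-22 - 11/4*(-1)) = -84*(-22 + 11/4) = -84*(-77/4) = 1617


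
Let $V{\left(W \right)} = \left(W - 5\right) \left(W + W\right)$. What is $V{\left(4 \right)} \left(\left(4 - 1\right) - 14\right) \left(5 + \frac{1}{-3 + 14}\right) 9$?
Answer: $4032$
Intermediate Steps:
$V{\left(W \right)} = 2 W \left(-5 + W\right)$ ($V{\left(W \right)} = \left(-5 + W\right) 2 W = 2 W \left(-5 + W\right)$)
$V{\left(4 \right)} \left(\left(4 - 1\right) - 14\right) \left(5 + \frac{1}{-3 + 14}\right) 9 = 2 \cdot 4 \left(-5 + 4\right) \left(\left(4 - 1\right) - 14\right) \left(5 + \frac{1}{-3 + 14}\right) 9 = 2 \cdot 4 \left(-1\right) \left(\left(4 - 1\right) - 14\right) \left(5 + \frac{1}{11}\right) 9 = - 8 \left(3 - 14\right) \left(5 + \frac{1}{11}\right) 9 = - 8 \left(\left(-11\right) \frac{56}{11}\right) 9 = \left(-8\right) \left(-56\right) 9 = 448 \cdot 9 = 4032$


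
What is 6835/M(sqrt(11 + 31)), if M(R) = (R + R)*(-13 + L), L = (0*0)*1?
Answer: -6835*sqrt(42)/1092 ≈ -40.564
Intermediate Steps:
L = 0 (L = 0*1 = 0)
M(R) = -26*R (M(R) = (R + R)*(-13 + 0) = (2*R)*(-13) = -26*R)
6835/M(sqrt(11 + 31)) = 6835/((-26*sqrt(11 + 31))) = 6835/((-26*sqrt(42))) = 6835*(-sqrt(42)/1092) = -6835*sqrt(42)/1092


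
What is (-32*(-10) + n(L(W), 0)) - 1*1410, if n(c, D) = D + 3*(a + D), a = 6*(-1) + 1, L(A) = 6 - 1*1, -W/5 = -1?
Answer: -1105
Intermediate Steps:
W = 5 (W = -5*(-1) = 5)
L(A) = 5 (L(A) = 6 - 1 = 5)
a = -5 (a = -6 + 1 = -5)
n(c, D) = -15 + 4*D (n(c, D) = D + 3*(-5 + D) = D + (-15 + 3*D) = -15 + 4*D)
(-32*(-10) + n(L(W), 0)) - 1*1410 = (-32*(-10) + (-15 + 4*0)) - 1*1410 = (320 + (-15 + 0)) - 1410 = (320 - 15) - 1410 = 305 - 1410 = -1105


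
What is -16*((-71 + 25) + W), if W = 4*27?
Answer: -992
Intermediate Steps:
W = 108
-16*((-71 + 25) + W) = -16*((-71 + 25) + 108) = -16*(-46 + 108) = -16*62 = -992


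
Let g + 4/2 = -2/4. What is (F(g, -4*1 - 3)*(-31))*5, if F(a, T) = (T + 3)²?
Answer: -2480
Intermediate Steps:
g = -5/2 (g = -2 - 2/4 = -2 - 2*¼ = -2 - ½ = -5/2 ≈ -2.5000)
F(a, T) = (3 + T)²
(F(g, -4*1 - 3)*(-31))*5 = ((3 + (-4*1 - 3))²*(-31))*5 = ((3 + (-4 - 3))²*(-31))*5 = ((3 - 7)²*(-31))*5 = ((-4)²*(-31))*5 = (16*(-31))*5 = -496*5 = -2480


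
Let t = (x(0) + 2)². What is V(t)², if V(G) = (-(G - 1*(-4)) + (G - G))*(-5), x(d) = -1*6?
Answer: 10000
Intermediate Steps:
x(d) = -6
t = 16 (t = (-6 + 2)² = (-4)² = 16)
V(G) = 20 + 5*G (V(G) = (-(G + 4) + 0)*(-5) = (-(4 + G) + 0)*(-5) = ((-4 - G) + 0)*(-5) = (-4 - G)*(-5) = 20 + 5*G)
V(t)² = (20 + 5*16)² = (20 + 80)² = 100² = 10000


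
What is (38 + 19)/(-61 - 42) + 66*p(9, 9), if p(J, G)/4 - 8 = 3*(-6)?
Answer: -271977/103 ≈ -2640.6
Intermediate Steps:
p(J, G) = -40 (p(J, G) = 32 + 4*(3*(-6)) = 32 + 4*(-18) = 32 - 72 = -40)
(38 + 19)/(-61 - 42) + 66*p(9, 9) = (38 + 19)/(-61 - 42) + 66*(-40) = 57/(-103) - 2640 = 57*(-1/103) - 2640 = -57/103 - 2640 = -271977/103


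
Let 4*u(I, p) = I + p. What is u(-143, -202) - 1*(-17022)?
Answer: 67743/4 ≈ 16936.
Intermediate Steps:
u(I, p) = I/4 + p/4 (u(I, p) = (I + p)/4 = I/4 + p/4)
u(-143, -202) - 1*(-17022) = ((¼)*(-143) + (¼)*(-202)) - 1*(-17022) = (-143/4 - 101/2) + 17022 = -345/4 + 17022 = 67743/4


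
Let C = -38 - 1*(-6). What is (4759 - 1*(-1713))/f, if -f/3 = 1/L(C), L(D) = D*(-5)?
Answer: -1035520/3 ≈ -3.4517e+5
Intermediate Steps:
C = -32 (C = -38 + 6 = -32)
L(D) = -5*D
f = -3/160 (f = -3/((-5*(-32))) = -3/160 ≈ -0.018750)
(4759 - 1*(-1713))/f = (4759 - 1*(-1713))/(-3/160) = (4759 + 1713)*(-160/3) = 6472*(-160/3) = -1035520/3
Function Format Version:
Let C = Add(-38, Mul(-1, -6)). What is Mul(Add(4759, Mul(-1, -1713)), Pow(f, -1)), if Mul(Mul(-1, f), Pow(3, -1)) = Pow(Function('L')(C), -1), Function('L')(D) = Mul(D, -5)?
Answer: Rational(-1035520, 3) ≈ -3.4517e+5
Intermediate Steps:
C = -32 (C = Add(-38, 6) = -32)
Function('L')(D) = Mul(-5, D)
f = Rational(-3, 160) (f = Mul(-3, Pow(Mul(-5, -32), -1)) = Mul(-3, Pow(160, -1)) = Mul(-3, Rational(1, 160)) = Rational(-3, 160) ≈ -0.018750)
Mul(Add(4759, Mul(-1, -1713)), Pow(f, -1)) = Mul(Add(4759, Mul(-1, -1713)), Pow(Rational(-3, 160), -1)) = Mul(Add(4759, 1713), Rational(-160, 3)) = Mul(6472, Rational(-160, 3)) = Rational(-1035520, 3)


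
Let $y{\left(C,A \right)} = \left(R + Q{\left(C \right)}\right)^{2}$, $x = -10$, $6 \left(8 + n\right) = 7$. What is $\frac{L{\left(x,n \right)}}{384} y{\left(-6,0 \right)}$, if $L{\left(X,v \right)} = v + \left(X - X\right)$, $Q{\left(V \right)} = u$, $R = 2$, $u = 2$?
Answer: $- \frac{41}{144} \approx -0.28472$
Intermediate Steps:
$n = - \frac{41}{6}$ ($n = -8 + \frac{1}{6} \cdot 7 = -8 + \frac{7}{6} = - \frac{41}{6} \approx -6.8333$)
$Q{\left(V \right)} = 2$
$L{\left(X,v \right)} = v$ ($L{\left(X,v \right)} = v + 0 = v$)
$y{\left(C,A \right)} = 16$ ($y{\left(C,A \right)} = \left(2 + 2\right)^{2} = 4^{2} = 16$)
$\frac{L{\left(x,n \right)}}{384} y{\left(-6,0 \right)} = - \frac{41}{6 \cdot 384} \cdot 16 = \left(- \frac{41}{6}\right) \frac{1}{384} \cdot 16 = \left(- \frac{41}{2304}\right) 16 = - \frac{41}{144}$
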